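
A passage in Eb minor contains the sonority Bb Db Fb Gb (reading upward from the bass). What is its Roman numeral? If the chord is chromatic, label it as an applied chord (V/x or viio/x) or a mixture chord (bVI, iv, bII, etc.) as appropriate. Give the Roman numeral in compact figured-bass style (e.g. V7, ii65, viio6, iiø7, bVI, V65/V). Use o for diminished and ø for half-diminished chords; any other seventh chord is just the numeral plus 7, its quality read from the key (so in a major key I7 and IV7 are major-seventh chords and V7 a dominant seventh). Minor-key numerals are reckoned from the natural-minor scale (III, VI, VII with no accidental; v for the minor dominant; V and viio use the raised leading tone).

V65/VI

The pitches Gb-Bb-Db-Fb form a dominant seventh chord rooted on Gb.
Gb is not a diatonic chord root with this quality in Eb minor, but it lies a perfect fifth above Cb (VI), so the chord functions as an applied dominant of VI.
With Bb in the bass the chord is in first inversion, so the figured bass is 65.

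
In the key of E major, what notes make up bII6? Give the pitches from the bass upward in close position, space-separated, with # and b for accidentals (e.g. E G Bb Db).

Scale degree 2 in E major is F#; lowering it a half step gives F. bII6 is the Neapolitan sixth — a major triad on the lowered second degree, here in its customary first inversion.
So the chord is F-A-C.
The figured bass 6 indicates first inversion, placing the third (A) in the bass: A-C-F.

A C F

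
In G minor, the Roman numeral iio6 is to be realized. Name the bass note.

iio in G minor has root A; the chord is A-C-Eb.
The figure 6 means first inversion — the third is in the bass.

C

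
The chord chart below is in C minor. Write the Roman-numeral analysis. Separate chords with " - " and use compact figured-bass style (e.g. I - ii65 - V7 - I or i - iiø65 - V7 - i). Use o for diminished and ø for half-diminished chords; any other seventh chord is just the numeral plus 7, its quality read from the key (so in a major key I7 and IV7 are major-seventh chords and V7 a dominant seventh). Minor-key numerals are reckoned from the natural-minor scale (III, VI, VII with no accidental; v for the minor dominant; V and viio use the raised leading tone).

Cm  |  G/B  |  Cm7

i - V6 - i7

Cm: root C is the tonic; minor triad there is i.
G/B has root G, degree 5 in C minor, so V6.
Cm7: root C is the tonic; minor seventh chord there is i7.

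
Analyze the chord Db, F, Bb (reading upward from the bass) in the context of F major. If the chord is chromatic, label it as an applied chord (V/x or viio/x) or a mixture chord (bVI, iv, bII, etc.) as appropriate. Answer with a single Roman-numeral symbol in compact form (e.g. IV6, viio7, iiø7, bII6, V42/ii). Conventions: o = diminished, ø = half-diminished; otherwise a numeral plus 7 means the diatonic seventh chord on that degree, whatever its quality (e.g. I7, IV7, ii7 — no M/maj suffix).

iv6

Stacked in thirds the chord is Bb-Db-F: a minor triad on Bb.
Bb is the fourth degree of F major. This is the minor subdominant, borrowed from the parallel minor.
With Db in the bass the chord is in first inversion, so the figured bass is 6.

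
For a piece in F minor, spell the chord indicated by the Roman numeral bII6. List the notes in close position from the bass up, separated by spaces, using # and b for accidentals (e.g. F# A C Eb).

Bb Db Gb

bII6 is the Neapolitan sixth — a major triad on the lowered second degree, here in its customary first inversion. In F minor that root is Gb.
So the chord is Gb-Bb-Db, a major triad.
With the 6 figure the chord is in first inversion; from the bass Bb upward in close position it reads Bb-Db-Gb.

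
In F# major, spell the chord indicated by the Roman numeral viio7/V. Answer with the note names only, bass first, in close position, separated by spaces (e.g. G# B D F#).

viio7/V is a secondary leading-tone chord. The target V is C# in F# major; the applied chord is rooted a semitone below, on B#.
Building a fully diminished seventh chord on B# gives B#-D#-F#-A.

B# D# F# A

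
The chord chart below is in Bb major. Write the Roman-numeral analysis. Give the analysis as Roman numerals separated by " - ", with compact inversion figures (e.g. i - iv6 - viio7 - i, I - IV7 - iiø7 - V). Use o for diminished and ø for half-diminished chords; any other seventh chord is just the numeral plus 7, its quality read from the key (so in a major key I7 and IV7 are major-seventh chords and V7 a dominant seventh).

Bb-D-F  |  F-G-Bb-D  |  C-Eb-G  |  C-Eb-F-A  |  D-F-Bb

I - vi42 - ii - V43 - I6

Bb-D-F has root Bb, degree 1 in Bb major, so I.
F-G-Bb-D: minor seventh chord on G = scale degree 6 → vi42.
C-Eb-G: minor triad on C = scale degree 2 → ii.
C-Eb-F-A: root F is the dominant; dominant seventh chord there is V43.
D-F-Bb: root Bb is the tonic; major triad there is I6.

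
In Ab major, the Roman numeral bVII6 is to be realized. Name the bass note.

Bb

bVII in Ab major has root Gb; the chord is Gb-Bb-Db.
The figure 6 means first inversion — the third is in the bass.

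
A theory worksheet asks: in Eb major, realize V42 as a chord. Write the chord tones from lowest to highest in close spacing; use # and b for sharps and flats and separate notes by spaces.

Ab Bb D F

The numeral's case and figure indicate a dominant seventh chord. In Eb major its root, the fifth degree, is Bb.
Stacking thirds from Bb gives Bb-D-F-Ab.
The figured bass 42 indicates third inversion, placing the seventh (Ab) in the bass: Ab-Bb-D-F.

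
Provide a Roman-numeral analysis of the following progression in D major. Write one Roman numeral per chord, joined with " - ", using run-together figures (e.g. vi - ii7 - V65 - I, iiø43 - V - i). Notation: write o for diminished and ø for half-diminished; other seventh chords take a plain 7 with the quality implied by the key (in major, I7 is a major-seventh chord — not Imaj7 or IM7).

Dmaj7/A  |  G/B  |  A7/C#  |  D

I43 - IV6 - V65 - I

Dmaj7/A: major seventh chord on D = scale degree 1 → I43.
G/B: root G is the subdominant; major triad there is IV6.
A7/C#: root A is the dominant; dominant seventh chord there is V65.
D has root D, degree 1 in D major, so I.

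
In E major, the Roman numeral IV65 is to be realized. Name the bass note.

IV in E major has root A; the chord is A-C#-E-G#.
The figure 65 means first inversion — the third is in the bass.

C#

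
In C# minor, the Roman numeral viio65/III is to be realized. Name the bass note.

F#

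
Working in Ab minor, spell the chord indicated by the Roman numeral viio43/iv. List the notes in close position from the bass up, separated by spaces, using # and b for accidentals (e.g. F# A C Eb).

viio43/iv is a secondary leading-tone chord. The target iv is Db in Ab minor; the applied chord is rooted a semitone below, on C.
Building a fully diminished seventh chord on C gives C-Eb-Gb-Bbb.
With the 43 figure the chord is in second inversion; from the bass Gb upward in close position it reads Gb-Bbb-C-Eb.

Gb Bbb C Eb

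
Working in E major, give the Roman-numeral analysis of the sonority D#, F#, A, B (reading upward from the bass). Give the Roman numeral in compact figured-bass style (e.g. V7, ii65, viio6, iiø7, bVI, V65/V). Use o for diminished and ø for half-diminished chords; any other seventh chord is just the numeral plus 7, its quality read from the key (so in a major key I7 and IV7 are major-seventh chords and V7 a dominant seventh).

V65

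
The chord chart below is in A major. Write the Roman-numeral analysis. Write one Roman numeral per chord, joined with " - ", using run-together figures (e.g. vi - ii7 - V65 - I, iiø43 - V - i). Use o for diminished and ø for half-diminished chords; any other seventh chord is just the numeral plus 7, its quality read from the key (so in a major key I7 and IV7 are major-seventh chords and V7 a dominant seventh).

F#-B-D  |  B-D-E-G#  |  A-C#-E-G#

ii64 - V43 - I7

F#-B-D has root B, degree 2 in A major, so ii64.
B-D-E-G#: root E is the dominant; dominant seventh chord there is V43.
A-C#-E-G#: major seventh chord on A = scale degree 1 → I7.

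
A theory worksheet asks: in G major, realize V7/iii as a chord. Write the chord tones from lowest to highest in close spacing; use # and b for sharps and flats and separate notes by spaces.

The slash means an applied dominant: we want the dominant of iii. In G major, iii is B minor, and its dominant is built on F#.
Building a dominant seventh chord on F# gives F#-A#-C#-E.

F# A# C# E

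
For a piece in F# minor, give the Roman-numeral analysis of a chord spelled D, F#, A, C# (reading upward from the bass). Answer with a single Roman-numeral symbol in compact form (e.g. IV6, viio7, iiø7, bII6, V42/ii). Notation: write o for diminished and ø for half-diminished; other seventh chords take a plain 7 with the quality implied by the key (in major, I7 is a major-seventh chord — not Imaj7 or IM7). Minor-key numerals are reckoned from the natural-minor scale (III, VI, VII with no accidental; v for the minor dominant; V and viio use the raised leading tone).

Stacked in thirds the chord is D-F#-A-C#: a major seventh chord on D.
D is scale degree 6 in F# minor, and a major seventh chord on that degree is written VI7.

VI7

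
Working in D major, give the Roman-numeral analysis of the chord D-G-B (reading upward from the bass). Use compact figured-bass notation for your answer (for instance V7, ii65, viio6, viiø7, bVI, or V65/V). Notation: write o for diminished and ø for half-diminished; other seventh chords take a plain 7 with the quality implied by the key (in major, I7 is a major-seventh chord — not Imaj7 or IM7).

IV64

The pitches G-B-D form a major triad rooted on G.
In D major, G is the subdominant; the diatonic major triad there is IV.
With D in the bass the chord is in second inversion, so the figured bass is 64.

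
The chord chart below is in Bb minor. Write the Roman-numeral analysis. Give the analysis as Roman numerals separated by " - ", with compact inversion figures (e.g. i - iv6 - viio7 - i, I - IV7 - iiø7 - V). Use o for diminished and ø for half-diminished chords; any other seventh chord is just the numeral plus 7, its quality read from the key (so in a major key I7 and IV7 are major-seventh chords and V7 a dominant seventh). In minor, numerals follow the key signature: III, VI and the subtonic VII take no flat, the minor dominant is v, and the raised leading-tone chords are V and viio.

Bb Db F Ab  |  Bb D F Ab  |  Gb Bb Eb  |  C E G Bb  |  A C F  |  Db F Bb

i7 - V7/iv - iv6 - V7/V - V6 - i6

Bb-Db-F-Ab: root Bb is the tonic; minor seventh chord there is i7.
Bb-D-F-Ab: a dominant seventh chord on Bb, the applied dominant of iv → V7/iv.
Gb-Bb-Eb has root Eb, degree 4 in Bb minor, so iv6.
C-E-G-Bb is the secondary dominant of V (dominant seventh chord on C): V7/V.
A-C-F: major triad on F = scale degree 5 → V6.
Db-F-Bb: root Bb is the tonic; minor triad there is i6.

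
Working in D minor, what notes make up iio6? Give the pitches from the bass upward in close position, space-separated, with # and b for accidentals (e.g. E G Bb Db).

G Bb E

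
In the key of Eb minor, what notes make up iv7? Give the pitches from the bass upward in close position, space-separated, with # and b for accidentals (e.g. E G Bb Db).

Ab Cb Eb Gb

The numeral's case and figure indicate a minor seventh chord. In Eb minor its root, scale degree 4, is Ab.
Stacking thirds from Ab gives Ab-Cb-Eb-Gb.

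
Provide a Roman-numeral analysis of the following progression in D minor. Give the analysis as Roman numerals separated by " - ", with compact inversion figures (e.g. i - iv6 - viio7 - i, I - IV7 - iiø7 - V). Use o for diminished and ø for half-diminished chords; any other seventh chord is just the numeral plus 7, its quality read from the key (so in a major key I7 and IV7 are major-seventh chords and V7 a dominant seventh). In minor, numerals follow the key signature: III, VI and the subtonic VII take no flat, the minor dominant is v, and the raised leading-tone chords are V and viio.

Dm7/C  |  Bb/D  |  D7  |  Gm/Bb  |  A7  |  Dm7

Dm7/C: minor seventh chord on D = scale degree 1 → i42.
Bb/D has root Bb, degree 6 in D minor, so VI6.
D7 is the secondary dominant of iv (dominant seventh chord on D): V7/iv.
Gm/Bb has root G, degree 4 in D minor, so iv6.
A7: dominant seventh chord on A = scale degree 5 → V7.
Dm7: root D is the tonic; minor seventh chord there is i7.

i42 - VI6 - V7/iv - iv6 - V7 - i7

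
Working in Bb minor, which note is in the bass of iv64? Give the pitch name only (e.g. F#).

iv in Bb minor has root Eb; the chord is Eb-Gb-Bb.
The figure 64 means second inversion — the fifth is in the bass.

Bb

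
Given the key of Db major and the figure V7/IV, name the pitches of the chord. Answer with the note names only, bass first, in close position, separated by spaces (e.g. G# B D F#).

V7/IV is a secondary dominant — the dominant seventh of IV. IV in Db major is Gb, so the applied chord's root is Db, a perfect fifth above.
Building a dominant seventh chord on Db gives Db-F-Ab-Cb.

Db F Ab Cb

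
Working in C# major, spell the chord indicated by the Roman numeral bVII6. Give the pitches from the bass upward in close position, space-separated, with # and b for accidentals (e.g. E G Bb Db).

D# F# B

bVII6 is a major triad on the lowered seventh degree (the subtonic), borrowed from the parallel minor. In C# major that root is B.
So the chord is B-D#-F#, a major triad.
With the 6 figure the chord is in first inversion; from the bass D# upward in close position it reads D#-F#-B.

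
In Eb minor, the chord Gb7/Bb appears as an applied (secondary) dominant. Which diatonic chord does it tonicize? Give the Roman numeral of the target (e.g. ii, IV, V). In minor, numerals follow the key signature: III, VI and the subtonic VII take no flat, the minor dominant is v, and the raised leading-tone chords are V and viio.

The chord is a dominant seventh chord on Gb.
A dominant resolves down a perfect fifth: Gb → Cb. In Eb minor, Cb is scale degree 6, i.e. VI.

VI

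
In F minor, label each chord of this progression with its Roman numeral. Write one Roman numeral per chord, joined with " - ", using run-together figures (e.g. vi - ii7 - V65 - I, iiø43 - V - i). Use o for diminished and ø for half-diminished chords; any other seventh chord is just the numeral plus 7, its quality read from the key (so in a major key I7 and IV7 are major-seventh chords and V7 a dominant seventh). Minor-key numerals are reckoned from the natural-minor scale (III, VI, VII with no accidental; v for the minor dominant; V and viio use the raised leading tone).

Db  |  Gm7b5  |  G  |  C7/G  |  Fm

VI - iiø7 - V/V - V43 - i

Db: root Db is the submediant; major triad there is VI.
Gm7b5: root G is the supertonic; half-diminished seventh chord there is iiø7.
G is the secondary dominant of V (major triad on G): V/V.
C7/G: dominant seventh chord on C = scale degree 5 → V43.
Fm: root F is the tonic; minor triad there is i.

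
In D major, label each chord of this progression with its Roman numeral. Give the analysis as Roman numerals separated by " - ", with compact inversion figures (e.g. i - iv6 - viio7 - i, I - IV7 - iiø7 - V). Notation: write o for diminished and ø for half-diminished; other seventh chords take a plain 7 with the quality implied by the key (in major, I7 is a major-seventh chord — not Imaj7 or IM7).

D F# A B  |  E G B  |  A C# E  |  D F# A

vi65 - ii - V - I

D-F#-A-B has root B, degree 6 in D major, so vi65.
E-G-B has root E, degree 2 in D major, so ii.
A-C#-E: major triad on A = scale degree 5 → V.
D-F#-A: root D is the tonic; major triad there is I.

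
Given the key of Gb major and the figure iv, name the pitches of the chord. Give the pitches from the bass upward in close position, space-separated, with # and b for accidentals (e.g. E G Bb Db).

iv is the minor subdominant, borrowed from the parallel minor. In Gb major that root is Cb.
So the chord is Cb-Ebb-Gb, a minor triad.

Cb Ebb Gb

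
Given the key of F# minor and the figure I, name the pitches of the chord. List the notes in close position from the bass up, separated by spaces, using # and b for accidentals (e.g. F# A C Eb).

I is the major tonic (Picardy third), borrowed from the parallel major. In F# minor that root is F#.
So the chord is F#-A#-C#, a major triad.

F# A# C#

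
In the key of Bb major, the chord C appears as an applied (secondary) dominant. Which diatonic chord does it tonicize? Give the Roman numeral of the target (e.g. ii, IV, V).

V

The chord is a major triad on C.
A dominant resolves down a perfect fifth: C → F. In Bb major, F is scale degree 5, i.e. V.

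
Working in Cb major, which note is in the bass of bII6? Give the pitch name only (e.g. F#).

Fb

bII in Cb major has root Dbb; the chord is Dbb-Fb-Abb.
The figure 6 means first inversion — the third is in the bass.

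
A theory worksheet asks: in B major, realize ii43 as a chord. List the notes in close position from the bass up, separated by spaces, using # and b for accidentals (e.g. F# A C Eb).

G# B C# E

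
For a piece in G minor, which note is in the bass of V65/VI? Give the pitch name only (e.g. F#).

D

The applied chord V65/VI is rooted on Bb: Bb-D-F-Ab.
The figure 65 means first inversion — the third is in the bass.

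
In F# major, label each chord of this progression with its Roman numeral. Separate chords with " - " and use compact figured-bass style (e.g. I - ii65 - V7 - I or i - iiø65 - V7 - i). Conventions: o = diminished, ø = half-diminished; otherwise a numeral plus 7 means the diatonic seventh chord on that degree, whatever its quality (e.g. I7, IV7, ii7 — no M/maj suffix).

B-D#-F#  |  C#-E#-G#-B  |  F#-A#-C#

B-D#-F# has root B, degree 4 in F# major, so IV.
C#-E#-G#-B has root C#, degree 5 in F# major, so V7.
F#-A#-C# has root F#, degree 1 in F# major, so I.

IV - V7 - I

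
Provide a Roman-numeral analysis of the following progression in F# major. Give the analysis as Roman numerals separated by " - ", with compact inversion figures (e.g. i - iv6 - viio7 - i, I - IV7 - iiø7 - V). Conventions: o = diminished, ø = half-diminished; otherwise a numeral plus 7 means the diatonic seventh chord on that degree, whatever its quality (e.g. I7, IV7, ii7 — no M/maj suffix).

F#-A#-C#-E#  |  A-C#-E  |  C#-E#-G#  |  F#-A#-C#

I7 - bIII - V - I

F#-A#-C#-E#: root F# is the tonic; major seventh chord there is I7.
A-C#-E: A with this quality isn't in the key; it's bIII, borrowed from the parallel minor.
C#-E#-G#: root C# is the dominant; major triad there is V.
F#-A#-C# has root F#, degree 1 in F# major, so I.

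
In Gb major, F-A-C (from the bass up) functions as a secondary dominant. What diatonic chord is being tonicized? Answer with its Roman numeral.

The chord is a major triad on F.
A dominant resolves down a perfect fifth: F → Bb. In Gb major, Bb is scale degree 3, i.e. iii.

iii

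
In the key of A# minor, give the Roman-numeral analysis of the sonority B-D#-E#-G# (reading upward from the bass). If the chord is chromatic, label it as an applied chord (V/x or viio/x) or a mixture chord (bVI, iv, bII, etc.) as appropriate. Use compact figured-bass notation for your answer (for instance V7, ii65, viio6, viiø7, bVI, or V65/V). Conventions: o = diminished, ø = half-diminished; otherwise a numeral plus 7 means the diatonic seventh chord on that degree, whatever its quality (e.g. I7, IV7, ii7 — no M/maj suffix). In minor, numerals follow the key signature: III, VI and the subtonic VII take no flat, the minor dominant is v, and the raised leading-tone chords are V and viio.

viiø43/VI

The pitches E#-G#-B-D# form a half-diminished seventh chord rooted on E#.
E# sits a half step below F# (VI in A# minor); a diminished chord there is the applied leading-tone chord of VI.
With B in the bass the chord is in second inversion, so the figured bass is 43.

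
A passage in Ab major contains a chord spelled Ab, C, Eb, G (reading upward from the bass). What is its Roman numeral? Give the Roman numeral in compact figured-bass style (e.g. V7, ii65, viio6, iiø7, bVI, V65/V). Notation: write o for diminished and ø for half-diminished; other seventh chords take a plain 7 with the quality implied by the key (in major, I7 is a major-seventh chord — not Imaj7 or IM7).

I7

Stacked in thirds the chord is Ab-C-Eb-G: a major seventh chord on Ab.
In Ab major, Ab is the tonic; the diatonic major seventh chord there is I7.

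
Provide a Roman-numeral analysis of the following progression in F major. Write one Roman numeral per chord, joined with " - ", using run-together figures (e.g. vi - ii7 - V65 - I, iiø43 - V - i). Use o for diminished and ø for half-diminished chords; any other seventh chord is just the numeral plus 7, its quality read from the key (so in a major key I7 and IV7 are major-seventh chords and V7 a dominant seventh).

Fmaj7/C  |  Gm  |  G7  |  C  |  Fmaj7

Fmaj7/C: root F is the tonic; major seventh chord there is I43.
Gm: root G is the supertonic; minor triad there is ii.
G7: a dominant seventh chord on G, the applied dominant of V → V7/V.
C: major triad on C = scale degree 5 → V.
Fmaj7: major seventh chord on F = scale degree 1 → I7.

I43 - ii - V7/V - V - I7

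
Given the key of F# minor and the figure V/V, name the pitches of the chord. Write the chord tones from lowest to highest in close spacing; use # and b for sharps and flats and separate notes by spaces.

G# B# D#

The slash means an applied dominant: we want the dominant of V. In F# minor, V is C# major, and its dominant is built on G#.
Building a major triad on G# gives G#-B#-D#.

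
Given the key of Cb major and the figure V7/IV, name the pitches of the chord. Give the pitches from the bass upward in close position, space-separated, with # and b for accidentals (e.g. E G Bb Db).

Cb Eb Gb Bbb

The slash means an applied dominant: we want the dominant of IV. In Cb major, IV is Fb major, and its dominant is built on Cb.
Building a dominant seventh chord on Cb gives Cb-Eb-Gb-Bbb.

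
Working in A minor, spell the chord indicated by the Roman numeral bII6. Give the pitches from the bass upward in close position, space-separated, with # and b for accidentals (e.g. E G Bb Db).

D F Bb

Scale degree 2 in A minor is B; lowering it a half step gives Bb. bII6 is the Neapolitan sixth — a major triad on the lowered second degree, here in its customary first inversion.
So the chord is Bb-D-F.
The figured bass 6 indicates first inversion, placing the third (D) in the bass: D-F-Bb.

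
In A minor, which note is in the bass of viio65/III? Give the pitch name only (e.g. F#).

D

The applied chord viio65/III is rooted on B: B-D-F-Ab.
The figure 65 means first inversion — the third is in the bass.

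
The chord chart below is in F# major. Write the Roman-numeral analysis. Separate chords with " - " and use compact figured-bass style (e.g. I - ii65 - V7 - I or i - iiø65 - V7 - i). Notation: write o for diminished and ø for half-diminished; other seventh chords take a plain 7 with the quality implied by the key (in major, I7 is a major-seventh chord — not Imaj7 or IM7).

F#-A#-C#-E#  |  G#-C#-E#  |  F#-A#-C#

I7 - V64 - I

F#-A#-C#-E#: root F# is the tonic; major seventh chord there is I7.
G#-C#-E#: major triad on C# = scale degree 5 → V64.
F#-A#-C#: major triad on F# = scale degree 1 → I.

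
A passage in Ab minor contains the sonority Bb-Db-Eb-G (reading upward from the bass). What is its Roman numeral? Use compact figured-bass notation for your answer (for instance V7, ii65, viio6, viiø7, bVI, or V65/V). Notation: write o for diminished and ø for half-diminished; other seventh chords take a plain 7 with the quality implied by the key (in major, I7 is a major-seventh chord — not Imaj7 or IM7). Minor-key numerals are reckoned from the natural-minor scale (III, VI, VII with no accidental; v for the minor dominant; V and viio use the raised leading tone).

V43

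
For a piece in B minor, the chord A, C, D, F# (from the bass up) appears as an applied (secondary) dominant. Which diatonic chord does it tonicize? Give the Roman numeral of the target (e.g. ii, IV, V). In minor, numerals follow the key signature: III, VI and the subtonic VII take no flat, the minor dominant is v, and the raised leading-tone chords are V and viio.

VI

The chord is a dominant seventh chord on D.
A dominant resolves down a perfect fifth: D → G. In B minor, G is scale degree 6, i.e. VI.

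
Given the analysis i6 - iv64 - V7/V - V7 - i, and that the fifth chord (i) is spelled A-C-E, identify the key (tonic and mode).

A minor

i is given as A-C-E — a minor triad with root A.
If A is scale degree 1 and the mode makes that degree carry a minor triad, the tonic is A and the mode is minor.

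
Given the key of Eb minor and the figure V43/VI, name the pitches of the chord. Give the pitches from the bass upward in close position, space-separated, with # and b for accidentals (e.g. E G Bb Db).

Db Fb Gb Bb

The slash means an applied dominant: we want the dominant of VI. In Eb minor, VI is Cb major, and its dominant is built on Gb.
Building a dominant seventh chord on Gb gives Gb-Bb-Db-Fb.
With the 43 figure the chord is in second inversion; from the bass Db upward in close position it reads Db-Fb-Gb-Bb.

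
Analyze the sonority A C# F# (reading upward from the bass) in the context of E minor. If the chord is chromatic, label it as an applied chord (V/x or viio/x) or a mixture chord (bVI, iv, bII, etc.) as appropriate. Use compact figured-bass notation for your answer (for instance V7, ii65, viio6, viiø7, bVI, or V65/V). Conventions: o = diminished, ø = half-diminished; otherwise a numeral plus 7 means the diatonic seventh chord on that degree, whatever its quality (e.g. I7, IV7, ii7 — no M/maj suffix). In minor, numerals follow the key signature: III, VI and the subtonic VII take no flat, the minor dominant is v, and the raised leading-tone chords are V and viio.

Stacked in thirds the chord is F#-A-C#: a minor triad on F#.
F# is the second degree of E minor. This is the minor supertonic, borrowed from the parallel major (the Dorian ii).
With A in the bass the chord is in first inversion, so the figured bass is 6.

ii6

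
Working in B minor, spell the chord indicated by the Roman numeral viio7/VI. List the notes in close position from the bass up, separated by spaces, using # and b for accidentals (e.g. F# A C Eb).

F# A C Eb

The slash marks an applied leading-tone chord: viio of VI. In B minor, VI is G, so the leading tone to it is F#, a half step below.
Building a fully diminished seventh chord on F# gives F#-A-C-Eb.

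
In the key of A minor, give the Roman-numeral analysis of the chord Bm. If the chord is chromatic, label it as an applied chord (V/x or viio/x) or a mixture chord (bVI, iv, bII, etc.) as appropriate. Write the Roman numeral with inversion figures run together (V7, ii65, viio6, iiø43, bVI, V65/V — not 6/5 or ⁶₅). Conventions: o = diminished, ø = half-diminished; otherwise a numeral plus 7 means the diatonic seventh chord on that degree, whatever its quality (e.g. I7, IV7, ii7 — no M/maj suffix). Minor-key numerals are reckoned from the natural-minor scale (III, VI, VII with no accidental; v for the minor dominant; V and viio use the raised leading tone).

Stacked in thirds the chord is B-D-F#: a minor triad on B.
B is the second degree of A minor. This is the minor supertonic, borrowed from the parallel major (the Dorian ii).

ii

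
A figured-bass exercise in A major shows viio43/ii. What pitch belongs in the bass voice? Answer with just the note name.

The applied chord viio43/ii is rooted on A#: A#-C#-E-G.
The figure 43 means second inversion — the fifth is in the bass.

E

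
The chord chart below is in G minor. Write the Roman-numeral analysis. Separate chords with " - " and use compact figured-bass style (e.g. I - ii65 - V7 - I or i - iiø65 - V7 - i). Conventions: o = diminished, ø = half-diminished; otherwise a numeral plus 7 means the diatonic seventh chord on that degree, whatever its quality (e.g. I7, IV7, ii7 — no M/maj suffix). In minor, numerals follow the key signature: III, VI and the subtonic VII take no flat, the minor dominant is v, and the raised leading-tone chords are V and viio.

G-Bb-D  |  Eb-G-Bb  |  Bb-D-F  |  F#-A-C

i - VI - III - viio

G-Bb-D: minor triad on G = scale degree 1 → i.
Eb-G-Bb: root Eb is the submediant; major triad there is VI.
Bb-D-F has root Bb, degree 3 in G minor, so III.
F#-A-C: root F# is the leading tone; diminished triad there is viio.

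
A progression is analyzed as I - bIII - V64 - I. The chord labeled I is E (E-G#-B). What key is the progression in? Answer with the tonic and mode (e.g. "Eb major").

E major

The anchor chord is a major triad on E, labeled I.
If E is scale degree 1 and the mode makes that degree carry a major triad, the tonic is E and the mode is major.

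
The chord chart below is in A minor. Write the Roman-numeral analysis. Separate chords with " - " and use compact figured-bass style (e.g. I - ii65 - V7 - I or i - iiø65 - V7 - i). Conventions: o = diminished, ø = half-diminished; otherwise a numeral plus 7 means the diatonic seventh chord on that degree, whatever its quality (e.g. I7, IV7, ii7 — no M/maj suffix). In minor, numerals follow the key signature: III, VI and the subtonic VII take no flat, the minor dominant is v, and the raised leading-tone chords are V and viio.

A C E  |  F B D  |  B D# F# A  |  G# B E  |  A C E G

i - iio64 - V7/V - V6 - i7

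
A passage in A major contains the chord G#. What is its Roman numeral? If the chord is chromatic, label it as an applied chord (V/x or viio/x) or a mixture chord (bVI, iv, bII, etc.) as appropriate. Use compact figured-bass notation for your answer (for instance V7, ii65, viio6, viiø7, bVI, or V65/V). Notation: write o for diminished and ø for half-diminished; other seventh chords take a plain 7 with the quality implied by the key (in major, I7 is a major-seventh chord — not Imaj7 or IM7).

V/iii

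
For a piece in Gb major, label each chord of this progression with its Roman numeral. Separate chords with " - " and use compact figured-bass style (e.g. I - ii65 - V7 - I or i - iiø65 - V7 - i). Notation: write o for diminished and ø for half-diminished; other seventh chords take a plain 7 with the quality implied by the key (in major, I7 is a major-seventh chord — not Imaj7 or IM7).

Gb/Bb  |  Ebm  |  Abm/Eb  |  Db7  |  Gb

Gb/Bb has root Gb, degree 1 in Gb major, so I6.
Ebm: root Eb is the submediant; minor triad there is vi.
Abm/Eb: minor triad on Ab = scale degree 2 → ii64.
Db7: root Db is the dominant; dominant seventh chord there is V7.
Gb: root Gb is the tonic; major triad there is I.

I6 - vi - ii64 - V7 - I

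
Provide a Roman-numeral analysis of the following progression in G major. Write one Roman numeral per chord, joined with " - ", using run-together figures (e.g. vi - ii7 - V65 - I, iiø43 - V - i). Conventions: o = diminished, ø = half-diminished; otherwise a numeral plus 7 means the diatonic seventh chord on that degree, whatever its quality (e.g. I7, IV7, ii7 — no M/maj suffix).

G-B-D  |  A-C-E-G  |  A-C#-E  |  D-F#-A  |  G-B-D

G-B-D: root G is the tonic; major triad there is I.
A-C-E-G: minor seventh chord on A = scale degree 2 → ii7.
A-C#-E is the secondary dominant of V (major triad on A): V/V.
D-F#-A: root D is the dominant; major triad there is V.
G-B-D: root G is the tonic; major triad there is I.

I - ii7 - V/V - V - I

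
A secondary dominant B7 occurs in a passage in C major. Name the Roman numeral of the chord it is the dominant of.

iii

The chord is a dominant seventh chord on B.
A dominant resolves down a perfect fifth: B → E. In C major, E is scale degree 3, i.e. iii.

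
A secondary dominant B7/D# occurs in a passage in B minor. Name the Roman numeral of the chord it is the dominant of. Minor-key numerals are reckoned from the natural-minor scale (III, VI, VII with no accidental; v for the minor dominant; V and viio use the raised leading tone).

iv

The chord is a dominant seventh chord on B.
A dominant resolves down a perfect fifth: B → E. In B minor, E is scale degree 4, i.e. iv.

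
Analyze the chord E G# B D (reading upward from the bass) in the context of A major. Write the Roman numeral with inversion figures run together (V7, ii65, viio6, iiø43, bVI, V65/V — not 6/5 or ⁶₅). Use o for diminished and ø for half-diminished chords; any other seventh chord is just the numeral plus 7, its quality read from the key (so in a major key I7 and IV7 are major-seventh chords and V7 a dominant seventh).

The pitches E-G#-B-D form a dominant seventh chord rooted on E.
In A major, E is the dominant; the diatonic dominant seventh chord there is V7.

V7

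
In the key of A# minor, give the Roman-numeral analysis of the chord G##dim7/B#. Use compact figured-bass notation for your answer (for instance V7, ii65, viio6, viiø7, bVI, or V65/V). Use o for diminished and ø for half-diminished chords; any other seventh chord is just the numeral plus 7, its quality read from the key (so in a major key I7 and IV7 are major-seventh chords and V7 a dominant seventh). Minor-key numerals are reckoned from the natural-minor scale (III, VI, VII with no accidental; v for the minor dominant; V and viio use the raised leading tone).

The pitches G##-B#-D#-F# form a fully diminished seventh chord rooted on G##.
In A# minor, G## is the leading tone; the diatonic fully diminished seventh chord there is viio7.
With B# in the bass the chord is in first inversion, so the figured bass is 65.

viio65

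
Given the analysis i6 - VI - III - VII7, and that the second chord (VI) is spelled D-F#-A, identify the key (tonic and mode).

The chord D is a major triad rooted on D; its label is VI.
VI on D implies D is the submediant; that puts the tonic at F#, and the uppercase numeral fits minor mode.

F# minor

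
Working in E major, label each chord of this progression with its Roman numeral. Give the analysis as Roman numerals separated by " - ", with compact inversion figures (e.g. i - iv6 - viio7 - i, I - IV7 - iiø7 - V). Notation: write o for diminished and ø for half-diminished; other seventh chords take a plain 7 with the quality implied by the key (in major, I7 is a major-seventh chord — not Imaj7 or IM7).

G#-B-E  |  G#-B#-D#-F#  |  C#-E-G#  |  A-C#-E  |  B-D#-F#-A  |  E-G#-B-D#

G#-B-E: major triad on E = scale degree 1 → I6.
G#-B#-D#-F#: a dominant seventh chord on G#, the applied dominant of vi → V7/vi.
C#-E-G# has root C#, degree 6 in E major, so vi.
A-C#-E: root A is the subdominant; major triad there is IV.
B-D#-F#-A has root B, degree 5 in E major, so V7.
E-G#-B-D#: root E is the tonic; major seventh chord there is I7.

I6 - V7/vi - vi - IV - V7 - I7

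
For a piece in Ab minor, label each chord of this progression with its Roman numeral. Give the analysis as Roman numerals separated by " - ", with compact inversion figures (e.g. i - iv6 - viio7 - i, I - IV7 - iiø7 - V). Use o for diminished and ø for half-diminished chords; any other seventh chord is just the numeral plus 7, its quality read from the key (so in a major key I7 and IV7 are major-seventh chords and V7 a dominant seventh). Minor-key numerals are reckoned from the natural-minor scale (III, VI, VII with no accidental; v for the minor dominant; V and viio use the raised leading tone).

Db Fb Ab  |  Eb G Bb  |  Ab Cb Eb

Db-Fb-Ab: root Db is the subdominant; minor triad there is iv.
Eb-G-Bb has root Eb, degree 5 in Ab minor, so V.
Ab-Cb-Eb: minor triad on Ab = scale degree 1 → i.

iv - V - i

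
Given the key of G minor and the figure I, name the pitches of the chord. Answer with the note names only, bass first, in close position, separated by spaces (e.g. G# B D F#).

G B D

Scale degree 1 in G minor is G; here the chord built on it is altered to a major triad. I is the major tonic (Picardy third), borrowed from the parallel major.
So the chord is G-B-D.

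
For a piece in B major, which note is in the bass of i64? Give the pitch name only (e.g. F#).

i in B major has root B; the chord is B-D-F#.
The figure 64 means second inversion — the fifth is in the bass.

F#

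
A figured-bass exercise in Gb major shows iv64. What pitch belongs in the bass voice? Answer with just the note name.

Gb

iv in Gb major has root Cb; the chord is Cb-Ebb-Gb.
The figure 64 means second inversion — the fifth is in the bass.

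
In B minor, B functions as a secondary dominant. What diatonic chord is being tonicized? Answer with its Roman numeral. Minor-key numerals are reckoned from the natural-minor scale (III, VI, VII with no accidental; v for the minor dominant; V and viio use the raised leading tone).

iv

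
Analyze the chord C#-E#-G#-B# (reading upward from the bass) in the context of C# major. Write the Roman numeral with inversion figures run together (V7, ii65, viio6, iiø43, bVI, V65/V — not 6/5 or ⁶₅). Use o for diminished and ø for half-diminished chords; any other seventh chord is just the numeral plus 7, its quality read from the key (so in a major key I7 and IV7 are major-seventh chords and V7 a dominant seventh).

The pitches C#-E#-G#-B# form a major seventh chord rooted on C#.
C# is scale degree 1 in C# major, and a major seventh chord on that degree is written I7.

I7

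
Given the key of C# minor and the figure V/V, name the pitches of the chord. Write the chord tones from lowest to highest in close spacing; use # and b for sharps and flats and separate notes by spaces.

D# F## A#

The slash means an applied dominant: we want the dominant of V. In C# minor, V is G# major, and its dominant is built on D#.
Building a major triad on D# gives D#-F##-A#.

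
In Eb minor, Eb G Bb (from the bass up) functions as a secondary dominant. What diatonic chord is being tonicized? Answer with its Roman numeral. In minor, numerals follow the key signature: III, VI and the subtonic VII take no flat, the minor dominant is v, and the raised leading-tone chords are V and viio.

The chord is a major triad on Eb.
A dominant resolves down a perfect fifth: Eb → Ab. In Eb minor, Ab is scale degree 4, i.e. iv.

iv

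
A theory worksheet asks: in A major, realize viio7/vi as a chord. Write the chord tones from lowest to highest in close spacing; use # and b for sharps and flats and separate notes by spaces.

The slash marks an applied leading-tone chord: viio of vi. In A major, vi is F#, so the leading tone to it is E#, a half step below.
Building a fully diminished seventh chord on E# gives E#-G#-B-D.

E# G# B D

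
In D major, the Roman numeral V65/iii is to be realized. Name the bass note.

E#

The applied chord V65/iii is rooted on C#: C#-E#-G#-B.
The figure 65 means first inversion — the third is in the bass.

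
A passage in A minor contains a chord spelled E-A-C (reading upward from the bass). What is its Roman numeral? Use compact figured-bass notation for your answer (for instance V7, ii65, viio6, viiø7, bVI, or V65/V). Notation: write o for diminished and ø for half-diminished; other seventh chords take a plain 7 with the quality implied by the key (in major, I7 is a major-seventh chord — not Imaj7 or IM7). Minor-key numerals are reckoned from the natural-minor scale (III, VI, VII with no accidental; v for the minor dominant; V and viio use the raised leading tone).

i64

Stacked in thirds the chord is A-C-E: a minor triad on A.
A is scale degree 1 in A minor, and a minor triad on that degree is written i.
With E in the bass the chord is in second inversion, so the figured bass is 64.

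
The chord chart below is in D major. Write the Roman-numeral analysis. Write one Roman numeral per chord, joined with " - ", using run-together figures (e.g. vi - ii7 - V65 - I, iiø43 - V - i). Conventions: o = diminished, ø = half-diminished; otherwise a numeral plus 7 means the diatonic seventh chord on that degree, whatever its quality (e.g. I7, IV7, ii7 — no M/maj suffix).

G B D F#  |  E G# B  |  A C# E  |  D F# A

G-B-D-F# has root G, degree 4 in D major, so IV7.
E-G#-B: chromatic; E is V of V, so V/V.
A-C#-E: root A is the dominant; major triad there is V.
D-F#-A has root D, degree 1 in D major, so I.

IV7 - V/V - V - I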